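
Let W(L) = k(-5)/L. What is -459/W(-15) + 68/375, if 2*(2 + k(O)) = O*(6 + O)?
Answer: -573682/375 ≈ -1529.8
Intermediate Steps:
k(O) = -2 + O*(6 + O)/2 (k(O) = -2 + (O*(6 + O))/2 = -2 + O*(6 + O)/2)
W(L) = -9/(2*L) (W(L) = (-2 + (½)*(-5)² + 3*(-5))/L = (-2 + (½)*25 - 15)/L = (-2 + 25/2 - 15)/L = -9/(2*L))
-459/W(-15) + 68/375 = -459/((-9/2/(-15))) + 68/375 = -459/((-9/2*(-1/15))) + 68*(1/375) = -459/3/10 + 68/375 = -459*10/3 + 68/375 = -1530 + 68/375 = -573682/375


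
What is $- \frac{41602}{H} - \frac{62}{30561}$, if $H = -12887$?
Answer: $\frac{1270599728}{393839607} \approx 3.2262$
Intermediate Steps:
$- \frac{41602}{H} - \frac{62}{30561} = - \frac{41602}{-12887} - \frac{62}{30561} = \left(-41602\right) \left(- \frac{1}{12887}\right) - \frac{62}{30561} = \frac{41602}{12887} - \frac{62}{30561} = \frac{1270599728}{393839607}$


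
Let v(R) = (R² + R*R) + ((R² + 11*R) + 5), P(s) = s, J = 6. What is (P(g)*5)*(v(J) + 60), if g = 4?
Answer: 4780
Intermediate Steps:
v(R) = 5 + 3*R² + 11*R (v(R) = (R² + R²) + (5 + R² + 11*R) = 2*R² + (5 + R² + 11*R) = 5 + 3*R² + 11*R)
(P(g)*5)*(v(J) + 60) = (4*5)*((5 + 3*6² + 11*6) + 60) = 20*((5 + 3*36 + 66) + 60) = 20*((5 + 108 + 66) + 60) = 20*(179 + 60) = 20*239 = 4780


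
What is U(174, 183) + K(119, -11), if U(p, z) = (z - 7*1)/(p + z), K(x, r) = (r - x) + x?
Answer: -3751/357 ≈ -10.507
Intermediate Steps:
K(x, r) = r
U(p, z) = (-7 + z)/(p + z) (U(p, z) = (z - 7)/(p + z) = (-7 + z)/(p + z))
U(174, 183) + K(119, -11) = (-7 + 183)/(174 + 183) - 11 = 176/357 - 11 = -3751/357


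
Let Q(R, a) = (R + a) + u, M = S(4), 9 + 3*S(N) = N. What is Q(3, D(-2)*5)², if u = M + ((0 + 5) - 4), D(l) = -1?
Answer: 64/9 ≈ 7.1111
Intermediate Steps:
S(N) = -3 + N/3
M = -5/3 (M = -3 + (⅓)*4 = -3 + 4/3 = -5/3 ≈ -1.6667)
u = -⅔ (u = -5/3 + ((0 + 5) - 4) = -5/3 + (5 - 4) = -5/3 + 1 = -⅔ ≈ -0.66667)
Q(R, a) = -⅔ + R + a (Q(R, a) = (R + a) - ⅔ = -⅔ + R + a)
Q(3, D(-2)*5)² = (-⅔ + 3 - 1*5)² = (-⅔ + 3 - 5)² = (-8/3)² = 64/9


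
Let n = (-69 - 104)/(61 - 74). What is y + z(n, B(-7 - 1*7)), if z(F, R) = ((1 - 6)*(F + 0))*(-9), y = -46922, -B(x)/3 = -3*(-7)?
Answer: -602201/13 ≈ -46323.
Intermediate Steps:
B(x) = -63 (B(x) = -(-9)*(-7) = -3*21 = -63)
n = 173/13 (n = -173/(-13) = -173*(-1/13) = 173/13 ≈ 13.308)
z(F, R) = 45*F (z(F, R) = -5*F*(-9) = 45*F)
y + z(n, B(-7 - 1*7)) = -46922 + 45*(173/13) = -46922 + 7785/13 = -602201/13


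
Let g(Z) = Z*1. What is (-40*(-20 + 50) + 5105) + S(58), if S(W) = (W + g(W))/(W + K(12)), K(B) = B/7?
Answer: 816551/209 ≈ 3906.9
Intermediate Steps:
g(Z) = Z
K(B) = B/7 (K(B) = B*(1/7) = B/7)
S(W) = 2*W/(12/7 + W) (S(W) = (W + W)/(W + (1/7)*12) = (2*W)/(W + 12/7) = (2*W)/(12/7 + W) = 2*W/(12/7 + W))
(-40*(-20 + 50) + 5105) + S(58) = (-40*(-20 + 50) + 5105) + 14*58/(12 + 7*58) = (-40*30 + 5105) + 14*58/(12 + 406) = (-1200 + 5105) + 14*58/418 = 3905 + 14*58*(1/418) = 3905 + 406/209 = 816551/209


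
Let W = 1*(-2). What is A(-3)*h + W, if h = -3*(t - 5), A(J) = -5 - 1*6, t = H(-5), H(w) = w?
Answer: -332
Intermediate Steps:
t = -5
A(J) = -11 (A(J) = -5 - 6 = -11)
W = -2
h = 30 (h = -3*(-5 - 5) = -3*(-10) = 30)
A(-3)*h + W = -11*30 - 2 = -330 - 2 = -332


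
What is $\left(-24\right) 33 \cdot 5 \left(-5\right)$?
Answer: $19800$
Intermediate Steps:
$\left(-24\right) 33 \cdot 5 \left(-5\right) = \left(-792\right) \left(-25\right) = 19800$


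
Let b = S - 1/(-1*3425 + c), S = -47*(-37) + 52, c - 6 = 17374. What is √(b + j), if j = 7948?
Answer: 4*√118537035470/13955 ≈ 98.686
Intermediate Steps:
c = 17380 (c = 6 + 17374 = 17380)
S = 1791 (S = 1739 + 52 = 1791)
b = 24993404/13955 (b = 1791 - 1/(-1*3425 + 17380) = 1791 - 1/(-3425 + 17380) = 1791 - 1/13955 = 24993404/13955 ≈ 1791.0)
√(b + j) = √(24993404/13955 + 7948) = √(135907744/13955) = 4*√118537035470/13955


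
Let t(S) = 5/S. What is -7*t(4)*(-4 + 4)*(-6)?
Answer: 0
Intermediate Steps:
-7*t(4)*(-4 + 4)*(-6) = -7*5/4*(-4 + 4)*(-6) = -7*5*(¼)*0*(-6) = -35*0/4*(-6) = -7*0*(-6) = 0*(-6) = 0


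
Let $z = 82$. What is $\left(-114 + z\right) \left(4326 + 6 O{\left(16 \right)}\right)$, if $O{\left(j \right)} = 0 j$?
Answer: $-138432$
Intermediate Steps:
$O{\left(j \right)} = 0$
$\left(-114 + z\right) \left(4326 + 6 O{\left(16 \right)}\right) = \left(-114 + 82\right) \left(4326 + 6 \cdot 0\right) = - 32 \left(4326 + 0\right) = \left(-32\right) 4326 = -138432$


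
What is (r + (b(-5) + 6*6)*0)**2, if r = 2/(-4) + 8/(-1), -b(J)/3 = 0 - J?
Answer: 289/4 ≈ 72.250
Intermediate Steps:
b(J) = 3*J (b(J) = -3*(0 - J) = -(-3)*J = 3*J)
r = -17/2 (r = 2*(-1/4) + 8*(-1) = -1/2 - 8 = -17/2 ≈ -8.5000)
(r + (b(-5) + 6*6)*0)**2 = (-17/2 + (3*(-5) + 6*6)*0)**2 = (-17/2 + (-15 + 36)*0)**2 = (-17/2 + 21*0)**2 = (-17/2 + 0)**2 = (-17/2)**2 = 289/4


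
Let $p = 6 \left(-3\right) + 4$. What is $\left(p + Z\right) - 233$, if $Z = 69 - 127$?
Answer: $-305$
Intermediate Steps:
$p = -14$ ($p = -18 + 4 = -14$)
$Z = -58$
$\left(p + Z\right) - 233 = \left(-14 - 58\right) - 233 = -72 - 233 = -305$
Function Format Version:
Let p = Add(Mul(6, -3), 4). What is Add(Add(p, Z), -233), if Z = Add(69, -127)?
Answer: -305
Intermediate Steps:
p = -14 (p = Add(-18, 4) = -14)
Z = -58
Add(Add(p, Z), -233) = Add(Add(-14, -58), -233) = Add(-72, -233) = -305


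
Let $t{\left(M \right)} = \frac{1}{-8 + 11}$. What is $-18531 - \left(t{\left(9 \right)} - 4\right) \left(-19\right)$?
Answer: $- \frac{55802}{3} \approx -18601.0$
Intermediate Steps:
$t{\left(M \right)} = \frac{1}{3}$
$-18531 - \left(t{\left(9 \right)} - 4\right) \left(-19\right) = -18531 - \left(\frac{1}{3} - 4\right) \left(-19\right) = -18531 - \left(- \frac{11}{3}\right) \left(-19\right) = -18531 - \frac{209}{3} = - \frac{55802}{3}$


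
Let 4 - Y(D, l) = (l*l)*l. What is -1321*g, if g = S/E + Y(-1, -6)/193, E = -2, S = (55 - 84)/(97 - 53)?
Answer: -32968197/16984 ≈ -1941.1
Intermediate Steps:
Y(D, l) = 4 - l³ (Y(D, l) = 4 - l*l*l = 4 - l²*l = 4 - l³)
S = -29/44 ≈ -0.65909
g = 24957/16984 (g = -29/44/(-2) + (4 - 1*(-6)³)/193 = -29/44*(-½) + (4 - 1*(-216))*(1/193) = 29/88 + (4 + 216)*(1/193) = 29/88 + 220*(1/193) = 29/88 + 220/193 = 24957/16984 ≈ 1.4694)
-1321*g = -1321*24957/16984 = -32968197/16984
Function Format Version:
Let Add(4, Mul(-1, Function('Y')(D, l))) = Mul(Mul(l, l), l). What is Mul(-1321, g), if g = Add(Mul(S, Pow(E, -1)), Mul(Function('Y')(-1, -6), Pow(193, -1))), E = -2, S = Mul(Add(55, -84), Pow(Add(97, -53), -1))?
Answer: Rational(-32968197, 16984) ≈ -1941.1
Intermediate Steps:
Function('Y')(D, l) = Add(4, Mul(-1, Pow(l, 3))) (Function('Y')(D, l) = Add(4, Mul(-1, Mul(Mul(l, l), l))) = Add(4, Mul(-1, Mul(Pow(l, 2), l))) = Add(4, Mul(-1, Pow(l, 3))))
S = Rational(-29, 44) (S = Mul(-29, Pow(44, -1)) = Mul(-29, Rational(1, 44)) = Rational(-29, 44) ≈ -0.65909)
g = Rational(24957, 16984) (g = Add(Mul(Rational(-29, 44), Pow(-2, -1)), Mul(Add(4, Mul(-1, Pow(-6, 3))), Pow(193, -1))) = Add(Mul(Rational(-29, 44), Rational(-1, 2)), Mul(Add(4, Mul(-1, -216)), Rational(1, 193))) = Add(Rational(29, 88), Mul(Add(4, 216), Rational(1, 193))) = Add(Rational(29, 88), Mul(220, Rational(1, 193))) = Add(Rational(29, 88), Rational(220, 193)) = Rational(24957, 16984) ≈ 1.4694)
Mul(-1321, g) = Mul(-1321, Rational(24957, 16984)) = Rational(-32968197, 16984)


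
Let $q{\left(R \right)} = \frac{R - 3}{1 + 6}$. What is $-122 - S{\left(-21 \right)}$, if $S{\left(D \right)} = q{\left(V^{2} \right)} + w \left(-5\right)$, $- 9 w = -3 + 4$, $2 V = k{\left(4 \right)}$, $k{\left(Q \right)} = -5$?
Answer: $- \frac{31001}{252} \approx -123.02$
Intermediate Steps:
$V = - \frac{5}{2}$ ($V = \frac{1}{2} \left(-5\right) = - \frac{5}{2} \approx -2.5$)
$q{\left(R \right)} = - \frac{3}{7} + \frac{R}{7}$ ($q{\left(R \right)} = \frac{-3 + R}{7} = \left(-3 + R\right) \frac{1}{7} = - \frac{3}{7} + \frac{R}{7}$)
$w = - \frac{1}{9}$ ($w = - \frac{-3 + 4}{9} = \left(- \frac{1}{9}\right) 1 = - \frac{1}{9} \approx -0.11111$)
$S{\left(D \right)} = \frac{257}{252}$ ($S{\left(D \right)} = \left(- \frac{3}{7} + \frac{\left(- \frac{5}{2}\right)^{2}}{7}\right) - - \frac{5}{9} = \left(- \frac{3}{7} + \frac{1}{7} \cdot \frac{25}{4}\right) + \frac{5}{9} = \left(- \frac{3}{7} + \frac{25}{28}\right) + \frac{5}{9} = \frac{13}{28} + \frac{5}{9} = \frac{257}{252}$)
$-122 - S{\left(-21 \right)} = -122 - \frac{257}{252} = - \frac{31001}{252}$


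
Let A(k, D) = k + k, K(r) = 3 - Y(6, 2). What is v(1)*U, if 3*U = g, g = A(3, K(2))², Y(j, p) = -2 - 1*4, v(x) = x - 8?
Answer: -84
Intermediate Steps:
v(x) = -8 + x
Y(j, p) = -6 (Y(j, p) = -2 - 4 = -6)
K(r) = 9 (K(r) = 3 - 1*(-6) = 3 + 6 = 9)
A(k, D) = 2*k
g = 36 (g = (2*3)² = 6² = 36)
U = 12 (U = (⅓)*36 = 12)
v(1)*U = (-8 + 1)*12 = -7*12 = -84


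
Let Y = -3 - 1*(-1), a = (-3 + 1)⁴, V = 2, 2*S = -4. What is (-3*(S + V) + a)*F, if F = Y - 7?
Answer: -144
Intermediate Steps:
S = -2 (S = (½)*(-4) = -2)
a = 16 (a = (-2)⁴ = 16)
Y = -2 (Y = -3 + 1 = -2)
F = -9 (F = -2 - 7 = -9)
(-3*(S + V) + a)*F = (-3*(-2 + 2) + 16)*(-9) = (-3*0 + 16)*(-9) = (0 + 16)*(-9) = 16*(-9) = -144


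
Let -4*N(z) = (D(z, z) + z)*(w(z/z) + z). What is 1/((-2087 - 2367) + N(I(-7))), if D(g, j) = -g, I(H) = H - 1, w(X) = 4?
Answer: -1/4454 ≈ -0.00022452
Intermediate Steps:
I(H) = -1 + H
N(z) = 0 (N(z) = -(-z + z)*(4 + z)/4 = -0*(4 + z) = -1/4*0 = 0)
1/((-2087 - 2367) + N(I(-7))) = 1/((-2087 - 2367) + 0) = 1/(-4454 + 0) = 1/(-4454) = -1/4454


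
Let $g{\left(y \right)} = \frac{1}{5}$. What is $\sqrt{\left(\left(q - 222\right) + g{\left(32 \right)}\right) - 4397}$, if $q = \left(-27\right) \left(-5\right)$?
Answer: $\frac{3 i \sqrt{12455}}{5} \approx 66.961 i$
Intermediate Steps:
$q = 135$
$g{\left(y \right)} = \frac{1}{5}$
$\sqrt{\left(\left(q - 222\right) + g{\left(32 \right)}\right) - 4397} = \sqrt{\left(\left(135 - 222\right) + \frac{1}{5}\right) - 4397} = \sqrt{\left(-87 + \frac{1}{5}\right) - 4397} = \sqrt{- \frac{434}{5} - 4397} = \sqrt{- \frac{22419}{5}} = \frac{3 i \sqrt{12455}}{5}$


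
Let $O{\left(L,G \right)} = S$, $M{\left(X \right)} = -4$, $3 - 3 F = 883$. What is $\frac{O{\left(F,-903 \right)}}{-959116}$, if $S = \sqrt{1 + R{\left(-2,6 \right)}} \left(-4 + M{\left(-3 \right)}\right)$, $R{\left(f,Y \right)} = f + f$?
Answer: $\frac{2 i \sqrt{3}}{239779} \approx 1.4447 \cdot 10^{-5} i$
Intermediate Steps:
$R{\left(f,Y \right)} = 2 f$
$F = - \frac{880}{3}$ ($F = 1 - \frac{883}{3} = - \frac{880}{3} \approx -293.33$)
$S = - 8 i \sqrt{3}$ ($S = \sqrt{1 + 2 \left(-2\right)} \left(-4 - 4\right) = \sqrt{1 - 4} \left(-8\right) = \sqrt{-3} \left(-8\right) = i \sqrt{3} \left(-8\right) = - 8 i \sqrt{3} \approx - 13.856 i$)
$O{\left(L,G \right)} = - 8 i \sqrt{3}$
$\frac{O{\left(F,-903 \right)}}{-959116} = \frac{\left(-8\right) i \sqrt{3}}{-959116} = - 8 i \sqrt{3} \left(- \frac{1}{959116}\right) = \frac{2 i \sqrt{3}}{239779}$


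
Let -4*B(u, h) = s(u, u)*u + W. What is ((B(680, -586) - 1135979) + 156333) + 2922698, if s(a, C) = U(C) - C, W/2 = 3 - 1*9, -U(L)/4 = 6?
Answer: 2062735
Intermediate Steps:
U(L) = -24 (U(L) = -4*6 = -24)
W = -12 (W = 2*(3 - 1*9) = 2*(3 - 9) = 2*(-6) = -12)
s(a, C) = -24 - C
B(u, h) = 3 - u*(-24 - u)/4 (B(u, h) = -((-24 - u)*u - 12)/4 = -(u*(-24 - u) - 12)/4 = -(-12 + u*(-24 - u))/4 = 3 - u*(-24 - u)/4)
((B(680, -586) - 1135979) + 156333) + 2922698 = (((3 + (¼)*680*(24 + 680)) - 1135979) + 156333) + 2922698 = (((3 + (¼)*680*704) - 1135979) + 156333) + 2922698 = (((3 + 119680) - 1135979) + 156333) + 2922698 = ((119683 - 1135979) + 156333) + 2922698 = (-1016296 + 156333) + 2922698 = -859963 + 2922698 = 2062735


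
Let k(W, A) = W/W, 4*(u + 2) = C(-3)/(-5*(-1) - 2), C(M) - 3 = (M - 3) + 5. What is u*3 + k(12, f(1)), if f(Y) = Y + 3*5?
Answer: -9/2 ≈ -4.5000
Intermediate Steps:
C(M) = 5 + M (C(M) = 3 + ((M - 3) + 5) = 3 + ((-3 + M) + 5) = 3 + (2 + M) = 5 + M)
u = -11/6 (u = -2 + ((5 - 3)/(-5*(-1) - 2))/4 = -2 + (2/(5 - 2))/4 = -2 + (2/3)/4 = -2 + (2*(1/3))/4 = -2 + (1/4)*(2/3) = -2 + 1/6 = -11/6 ≈ -1.8333)
f(Y) = 15 + Y (f(Y) = Y + 15 = 15 + Y)
k(W, A) = 1
u*3 + k(12, f(1)) = -11/6*3 + 1 = -11/2 + 1 = -9/2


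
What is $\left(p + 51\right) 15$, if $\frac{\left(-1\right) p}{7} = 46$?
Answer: $-4065$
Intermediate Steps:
$p = -322$ ($p = \left(-7\right) 46 = -322$)
$\left(p + 51\right) 15 = \left(-322 + 51\right) 15 = \left(-271\right) 15 = -4065$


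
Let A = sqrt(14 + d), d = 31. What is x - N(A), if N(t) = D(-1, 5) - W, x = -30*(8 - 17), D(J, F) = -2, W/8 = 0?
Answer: 272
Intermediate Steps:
W = 0 (W = 8*0 = 0)
A = 3*sqrt(5) (A = sqrt(14 + 31) = sqrt(45) = 3*sqrt(5) ≈ 6.7082)
x = 270 (x = -30*(-9) = 270)
N(t) = -2 (N(t) = -2 - 1*0 = -2 + 0 = -2)
x - N(A) = 270 - 1*(-2) = 270 + 2 = 272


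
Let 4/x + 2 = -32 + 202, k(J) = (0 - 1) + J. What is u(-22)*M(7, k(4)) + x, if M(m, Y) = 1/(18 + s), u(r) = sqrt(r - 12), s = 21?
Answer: 1/42 + I*sqrt(34)/39 ≈ 0.02381 + 0.14951*I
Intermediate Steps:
k(J) = -1 + J
u(r) = sqrt(-12 + r)
x = 1/42 (x = 4/(-2 + (-32 + 202)) = 4/(-2 + 170) = 4/168 = 4*(1/168) = 1/42 ≈ 0.023810)
M(m, Y) = 1/39 (M(m, Y) = 1/(18 + 21) = 1/39)
u(-22)*M(7, k(4)) + x = sqrt(-12 - 22)*(1/39) + 1/42 = sqrt(-34)*(1/39) + 1/42 = (I*sqrt(34))*(1/39) + 1/42 = I*sqrt(34)/39 + 1/42 = 1/42 + I*sqrt(34)/39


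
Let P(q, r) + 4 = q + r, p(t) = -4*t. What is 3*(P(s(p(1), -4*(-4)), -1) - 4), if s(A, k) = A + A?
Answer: -51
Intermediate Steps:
s(A, k) = 2*A
P(q, r) = -4 + q + r (P(q, r) = -4 + (q + r) = -4 + q + r)
3*(P(s(p(1), -4*(-4)), -1) - 4) = 3*((-4 + 2*(-4*1) - 1) - 4) = 3*((-4 + 2*(-4) - 1) - 4) = 3*((-4 - 8 - 1) - 4) = 3*(-13 - 4) = 3*(-17) = -51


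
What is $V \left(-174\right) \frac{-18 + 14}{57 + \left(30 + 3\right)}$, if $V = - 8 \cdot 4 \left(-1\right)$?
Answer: $\frac{3712}{15} \approx 247.47$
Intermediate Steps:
$V = 32$ ($V = \left(-8\right) \left(-4\right) = 32$)
$V \left(-174\right) \frac{-18 + 14}{57 + \left(30 + 3\right)} = 32 \left(-174\right) \frac{-18 + 14}{57 + \left(30 + 3\right)} = - 5568 \left(- \frac{4}{57 + 33}\right) = - 5568 \left(- \frac{4}{90}\right) = - 5568 \left(\left(-4\right) \frac{1}{90}\right) = \left(-5568\right) \left(- \frac{2}{45}\right) = \frac{3712}{15}$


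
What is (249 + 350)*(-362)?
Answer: -216838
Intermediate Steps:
(249 + 350)*(-362) = 599*(-362) = -216838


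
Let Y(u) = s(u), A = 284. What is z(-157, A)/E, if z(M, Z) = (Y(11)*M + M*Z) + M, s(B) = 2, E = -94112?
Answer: 45059/94112 ≈ 0.47878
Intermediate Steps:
Y(u) = 2
z(M, Z) = 3*M + M*Z (z(M, Z) = (2*M + M*Z) + M = 3*M + M*Z)
z(-157, A)/E = -157*(3 + 284)/(-94112) = -157*287*(-1/94112) = -45059*(-1/94112) = 45059/94112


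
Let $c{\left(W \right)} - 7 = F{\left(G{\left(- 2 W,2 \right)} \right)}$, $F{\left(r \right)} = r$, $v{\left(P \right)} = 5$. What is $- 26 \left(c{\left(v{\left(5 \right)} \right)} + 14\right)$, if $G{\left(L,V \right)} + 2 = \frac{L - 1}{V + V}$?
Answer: $- \frac{845}{2} \approx -422.5$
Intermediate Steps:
$G{\left(L,V \right)} = -2 + \frac{-1 + L}{2 V}$ ($G{\left(L,V \right)} = -2 + \frac{L - 1}{V + V} = -2 + \frac{-1 + L}{2 V}$)
$c{\left(W \right)} = \frac{19}{4} - \frac{W}{2}$ ($c{\left(W \right)} = 7 + \frac{-1 - 2 W - 8}{2 \cdot 2} = 7 + \frac{1}{2} \cdot \frac{1}{2} \left(-1 - 2 W - 8\right) = 7 + \frac{1}{2} \cdot \frac{1}{2} \left(-9 - 2 W\right) = 7 - \left(\frac{9}{4} + \frac{W}{2}\right) = \frac{19}{4} - \frac{W}{2}$)
$- 26 \left(c{\left(v{\left(5 \right)} \right)} + 14\right) = - 26 \left(\left(\frac{19}{4} - \frac{5}{2}\right) + 14\right) = - 26 \left(\frac{9}{4} + 14\right) = \left(-26\right) \frac{65}{4} = - \frac{845}{2}$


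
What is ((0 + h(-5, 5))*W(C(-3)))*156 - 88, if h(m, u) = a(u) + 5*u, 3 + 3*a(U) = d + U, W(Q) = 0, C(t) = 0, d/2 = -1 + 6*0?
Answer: -88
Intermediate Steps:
d = -2 (d = 2*(-1 + 6*0) = 2*(-1 + 0) = 2*(-1) = -2)
a(U) = -5/3 + U/3 (a(U) = -1 + (-2 + U)/3 = -1 + (-⅔ + U/3) = -5/3 + U/3)
h(m, u) = -5/3 + 16*u/3 (h(m, u) = (-5/3 + u/3) + 5*u = -5/3 + 16*u/3)
((0 + h(-5, 5))*W(C(-3)))*156 - 88 = ((0 + (-5/3 + (16/3)*5))*0)*156 - 88 = ((0 + (-5/3 + 80/3))*0)*156 - 88 = ((0 + 25)*0)*156 - 88 = (25*0)*156 - 88 = 0*156 - 88 = 0 - 88 = -88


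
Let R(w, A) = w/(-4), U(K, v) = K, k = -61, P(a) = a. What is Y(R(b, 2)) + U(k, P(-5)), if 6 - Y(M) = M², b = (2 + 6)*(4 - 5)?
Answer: -59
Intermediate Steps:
b = -8 (b = 8*(-1) = -8)
R(w, A) = -w/4 (R(w, A) = w*(-¼) = -w/4)
Y(M) = 6 - M²
Y(R(b, 2)) + U(k, P(-5)) = (6 - (-¼*(-8))²) - 61 = (6 - 1*2²) - 61 = (6 - 1*4) - 61 = (6 - 4) - 61 = 2 - 61 = -59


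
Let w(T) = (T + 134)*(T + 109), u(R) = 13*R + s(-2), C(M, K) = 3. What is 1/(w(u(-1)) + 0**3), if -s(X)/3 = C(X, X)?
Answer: 1/9744 ≈ 0.00010263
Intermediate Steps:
s(X) = -9 (s(X) = -3*3 = -9)
u(R) = -9 + 13*R (u(R) = 13*R - 9 = -9 + 13*R)
w(T) = (109 + T)*(134 + T) (w(T) = (134 + T)*(109 + T) = (109 + T)*(134 + T))
1/(w(u(-1)) + 0**3) = 1/((14606 + (-9 + 13*(-1))**2 + 243*(-9 + 13*(-1))) + 0**3) = 1/((14606 + (-9 - 13)**2 + 243*(-9 - 13)) + 0) = 1/((14606 + (-22)**2 + 243*(-22)) + 0) = 1/((14606 + 484 - 5346) + 0) = 1/(9744 + 0) = 1/9744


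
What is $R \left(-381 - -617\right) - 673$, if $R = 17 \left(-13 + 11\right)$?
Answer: $-8697$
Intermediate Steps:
$R = -34$ ($R = 17 \left(-2\right) = -34$)
$R \left(-381 - -617\right) - 673 = - 34 \left(-381 - -617\right) - 673 = - 34 \left(-381 + 617\right) - 673 = \left(-34\right) 236 - 673 = -8024 - 673 = -8697$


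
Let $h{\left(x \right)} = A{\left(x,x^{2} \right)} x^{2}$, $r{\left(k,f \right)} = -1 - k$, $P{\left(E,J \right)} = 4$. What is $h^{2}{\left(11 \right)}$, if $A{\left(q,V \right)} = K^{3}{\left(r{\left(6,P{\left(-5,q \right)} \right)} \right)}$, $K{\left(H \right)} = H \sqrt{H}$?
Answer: $-590817160087$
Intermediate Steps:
$K{\left(H \right)} = H^{\frac{3}{2}}$
$A{\left(q,V \right)} = 2401 i \sqrt{7}$ ($A{\left(q,V \right)} = \left(\left(-1 - 6\right)^{\frac{3}{2}}\right)^{3} = \left(\left(-7\right)^{\frac{3}{2}}\right)^{3} = \left(- 7 i \sqrt{7}\right)^{3} = 2401 i \sqrt{7}$)
$h{\left(x \right)} = 2401 i \sqrt{7} x^{2}$
$h^{2}{\left(11 \right)} = \left(2401 i \sqrt{7} \cdot 11^{2}\right)^{2} = \left(2401 i \sqrt{7} \cdot 121\right)^{2} = \left(290521 i \sqrt{7}\right)^{2} = -590817160087$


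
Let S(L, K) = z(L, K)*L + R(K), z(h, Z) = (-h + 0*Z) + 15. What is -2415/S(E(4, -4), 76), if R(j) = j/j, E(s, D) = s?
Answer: -161/3 ≈ -53.667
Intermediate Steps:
z(h, Z) = 15 - h (z(h, Z) = (-h + 0) + 15 = -h + 15 = 15 - h)
R(j) = 1
S(L, K) = 1 + L*(15 - L) (S(L, K) = (15 - L)*L + 1 = L*(15 - L) + 1 = 1 + L*(15 - L))
-2415/S(E(4, -4), 76) = -2415/(1 - 1*4*(-15 + 4)) = -2415/(1 - 1*4*(-11)) = -2415/(1 + 44) = -2415/45 = -2415*1/45 = -161/3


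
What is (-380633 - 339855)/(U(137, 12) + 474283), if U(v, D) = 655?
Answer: -360244/237469 ≈ -1.5170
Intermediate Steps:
(-380633 - 339855)/(U(137, 12) + 474283) = (-380633 - 339855)/(655 + 474283) = -720488/474938 = -720488*1/474938 = -360244/237469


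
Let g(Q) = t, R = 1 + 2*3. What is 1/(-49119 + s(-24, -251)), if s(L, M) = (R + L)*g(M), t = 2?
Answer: -1/49153 ≈ -2.0345e-5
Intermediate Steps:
R = 7 (R = 1 + 6 = 7)
g(Q) = 2
s(L, M) = 14 + 2*L (s(L, M) = (7 + L)*2 = 14 + 2*L)
1/(-49119 + s(-24, -251)) = 1/(-49119 + (14 + 2*(-24))) = 1/(-49119 + (14 - 48)) = 1/(-49119 - 34) = 1/(-49153) = -1/49153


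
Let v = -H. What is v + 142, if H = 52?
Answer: 90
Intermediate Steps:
v = -52 (v = -1*52 = -52)
v + 142 = -52 + 142 = 90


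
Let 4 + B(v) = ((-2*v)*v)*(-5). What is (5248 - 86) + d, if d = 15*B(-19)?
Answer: 59252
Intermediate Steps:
B(v) = -4 + 10*v**2 (B(v) = -4 + ((-2*v)*v)*(-5) = -4 - 2*v**2*(-5) = -4 + 10*v**2)
d = 54090 (d = 15*(-4 + 10*(-19)**2) = 15*(-4 + 10*361) = 15*(-4 + 3610) = 15*3606 = 54090)
(5248 - 86) + d = (5248 - 86) + 54090 = 5162 + 54090 = 59252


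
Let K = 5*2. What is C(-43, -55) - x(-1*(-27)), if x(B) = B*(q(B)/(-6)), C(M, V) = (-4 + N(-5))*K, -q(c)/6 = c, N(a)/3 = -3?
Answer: -859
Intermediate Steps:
K = 10
N(a) = -9 (N(a) = 3*(-3) = -9)
q(c) = -6*c
C(M, V) = -130 (C(M, V) = (-4 - 9)*10 = -13*10 = -130)
x(B) = B² (x(B) = B*(-6*B/(-6)) = B*(-6*B*(-⅙)) = B*B = B²)
C(-43, -55) - x(-1*(-27)) = -130 - (-1*(-27))² = -130 - 1*27² = -130 - 1*729 = -130 - 729 = -859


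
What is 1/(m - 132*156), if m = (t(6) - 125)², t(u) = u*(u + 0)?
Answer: -1/12671 ≈ -7.8920e-5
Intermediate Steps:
t(u) = u² (t(u) = u*u = u²)
m = 7921 (m = (6² - 125)² = (36 - 125)² = (-89)² = 7921)
1/(m - 132*156) = 1/(7921 - 132*156) = 1/(7921 - 20592) = 1/(-12671) = -1/12671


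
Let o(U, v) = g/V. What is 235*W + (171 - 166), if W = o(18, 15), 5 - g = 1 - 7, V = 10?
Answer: 527/2 ≈ 263.50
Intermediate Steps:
g = 11 (g = 5 - (1 - 7) = 5 - 1*(-6) = 5 + 6 = 11)
o(U, v) = 11/10
W = 11/10 ≈ 1.1000
235*W + (171 - 166) = 235*(11/10) + (171 - 166) = 517/2 + 5 = 527/2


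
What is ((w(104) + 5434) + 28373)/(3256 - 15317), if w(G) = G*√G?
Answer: -33807/12061 - 208*√26/12061 ≈ -2.8909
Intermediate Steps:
w(G) = G^(3/2)
((w(104) + 5434) + 28373)/(3256 - 15317) = ((104^(3/2) + 5434) + 28373)/(3256 - 15317) = ((208*√26 + 5434) + 28373)/(-12061) = ((5434 + 208*√26) + 28373)*(-1/12061) = (33807 + 208*√26)*(-1/12061) = -33807/12061 - 208*√26/12061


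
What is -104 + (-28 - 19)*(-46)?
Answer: 2058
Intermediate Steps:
-104 + (-28 - 19)*(-46) = -104 - 47*(-46) = -104 + 2162 = 2058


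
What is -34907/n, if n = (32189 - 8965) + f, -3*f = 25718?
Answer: -104721/43954 ≈ -2.3825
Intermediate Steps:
f = -25718/3 (f = -⅓*25718 = -25718/3 ≈ -8572.7)
n = 43954/3 (n = (32189 - 8965) - 25718/3 = 23224 - 25718/3 = 43954/3 ≈ 14651.)
-34907/n = -34907/43954/3 = -34907*3/43954 = -104721/43954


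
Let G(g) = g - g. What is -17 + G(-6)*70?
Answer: -17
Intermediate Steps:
G(g) = 0
-17 + G(-6)*70 = -17 + 0*70 = -17 + 0 = -17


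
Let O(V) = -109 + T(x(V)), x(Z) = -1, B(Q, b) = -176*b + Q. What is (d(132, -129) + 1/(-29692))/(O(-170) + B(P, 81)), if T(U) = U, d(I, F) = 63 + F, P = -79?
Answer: 1959673/428900940 ≈ 0.0045691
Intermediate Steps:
B(Q, b) = Q - 176*b
O(V) = -110 (O(V) = -109 - 1 = -110)
(d(132, -129) + 1/(-29692))/(O(-170) + B(P, 81)) = ((63 - 129) + 1/(-29692))/(-110 + (-79 - 176*81)) = (-66 - 1/29692)/(-110 + (-79 - 14256)) = -1959673/(29692*(-110 - 14335)) = -1959673/29692/(-14445) = -1959673/29692*(-1/14445) = 1959673/428900940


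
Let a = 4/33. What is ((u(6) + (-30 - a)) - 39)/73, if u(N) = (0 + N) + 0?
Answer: -2083/2409 ≈ -0.86467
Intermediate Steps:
a = 4/33 (a = 4*(1/33) = 4/33 ≈ 0.12121)
u(N) = N (u(N) = N + 0 = N)
((u(6) + (-30 - a)) - 39)/73 = ((6 + (-30 - 1*4/33)) - 39)/73 = ((6 + (-30 - 4/33)) - 39)*(1/73) = ((6 - 994/33) - 39)*(1/73) = (-796/33 - 39)*(1/73) = -2083/33*1/73 = -2083/2409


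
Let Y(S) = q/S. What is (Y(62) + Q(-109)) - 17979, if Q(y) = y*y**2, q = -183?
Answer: -81406679/62 ≈ -1.3130e+6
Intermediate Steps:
Y(S) = -183/S
Q(y) = y**3
(Y(62) + Q(-109)) - 17979 = (-183/62 + (-109)**3) - 17979 = (-183*1/62 - 1295029) - 17979 = (-183/62 - 1295029) - 17979 = -80291981/62 - 17979 = -81406679/62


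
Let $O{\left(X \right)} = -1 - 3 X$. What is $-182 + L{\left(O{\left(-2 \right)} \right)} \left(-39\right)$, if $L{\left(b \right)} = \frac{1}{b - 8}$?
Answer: $-169$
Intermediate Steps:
$O{\left(X \right)} = -1 - 3 X$
$L{\left(b \right)} = \frac{1}{-8 + b}$
$-182 + L{\left(O{\left(-2 \right)} \right)} \left(-39\right) = -182 + \frac{1}{-8 - -5} \left(-39\right) = -182 + \frac{1}{-8 + \left(-1 + 6\right)} \left(-39\right) = -182 + \frac{1}{-8 + 5} \left(-39\right) = -182 + \frac{1}{-3} \left(-39\right) = -182 - -13 = -182 + 13 = -169$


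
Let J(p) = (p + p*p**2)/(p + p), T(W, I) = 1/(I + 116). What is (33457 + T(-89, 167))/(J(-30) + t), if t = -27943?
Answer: -18936664/15560755 ≈ -1.2169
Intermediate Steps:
T(W, I) = 1/(116 + I)
J(p) = (p + p**3)/(2*p) (J(p) = (p + p**3)/((2*p)) = (p + p**3)*(1/(2*p)) = (p + p**3)/(2*p))
(33457 + T(-89, 167))/(J(-30) + t) = (33457 + 1/(116 + 167))/((1/2 + (1/2)*(-30)**2) - 27943) = (33457 + 1/283)/((1/2 + (1/2)*900) - 27943) = (33457 + 1/283)/((1/2 + 450) - 27943) = 9468332/(283*(901/2 - 27943)) = 9468332/(283*(-54985/2)) = (9468332/283)*(-2/54985) = -18936664/15560755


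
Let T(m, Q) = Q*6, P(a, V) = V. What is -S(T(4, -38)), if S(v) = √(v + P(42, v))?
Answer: -2*I*√114 ≈ -21.354*I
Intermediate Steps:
T(m, Q) = 6*Q
S(v) = √2*√v (S(v) = √(v + v) = √(2*v) = √2*√v)
-S(T(4, -38)) = -√2*√(6*(-38)) = -√2*√(-228) = -√2*2*I*√57 = -2*I*√114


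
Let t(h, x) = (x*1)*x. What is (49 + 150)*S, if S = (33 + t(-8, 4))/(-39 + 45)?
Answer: 9751/6 ≈ 1625.2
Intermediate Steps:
t(h, x) = x² (t(h, x) = x*x = x²)
S = 49/6 (S = (33 + 4²)/(-39 + 45) = (33 + 16)/6 = 49*(⅙) = 49/6 ≈ 8.1667)
(49 + 150)*S = (49 + 150)*(49/6) = 199*(49/6) = 9751/6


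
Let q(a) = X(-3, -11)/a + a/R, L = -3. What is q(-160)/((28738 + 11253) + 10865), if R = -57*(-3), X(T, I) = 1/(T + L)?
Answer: -51143/2782840320 ≈ -1.8378e-5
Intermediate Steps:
X(T, I) = 1/(-3 + T) (X(T, I) = 1/(T - 3) = 1/(-3 + T))
R = 171
q(a) = -1/(6*a) + a/171 (q(a) = 1/((-3 - 3)*a) + a/171 = 1/((-6)*a) + a*(1/171) = -1/(6*a) + a/171)
q(-160)/((28738 + 11253) + 10865) = (-⅙/(-160) + (1/171)*(-160))/((28738 + 11253) + 10865) = (-⅙*(-1/160) - 160/171)/(39991 + 10865) = (1/960 - 160/171)/50856 = -51143/54720*1/50856 = -51143/2782840320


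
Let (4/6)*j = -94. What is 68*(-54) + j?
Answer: -3813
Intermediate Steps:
j = -141 (j = (3/2)*(-94) = -141)
68*(-54) + j = 68*(-54) - 141 = -3672 - 141 = -3813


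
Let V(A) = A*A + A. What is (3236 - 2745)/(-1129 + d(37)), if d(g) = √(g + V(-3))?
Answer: -554339/1274598 - 491*√43/1274598 ≈ -0.43744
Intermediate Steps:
V(A) = A + A² (V(A) = A² + A = A + A²)
d(g) = √(6 + g) (d(g) = √(g - 3*(1 - 3)) = √(g - 3*(-2)) = √(g + 6) = √(6 + g))
(3236 - 2745)/(-1129 + d(37)) = (3236 - 2745)/(-1129 + √(6 + 37)) = 491/(-1129 + √43)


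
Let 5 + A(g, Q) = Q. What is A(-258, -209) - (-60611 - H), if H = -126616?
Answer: -66219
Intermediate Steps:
A(g, Q) = -5 + Q
A(-258, -209) - (-60611 - H) = (-5 - 209) - (-60611 - 1*(-126616)) = -214 - (-60611 + 126616) = -214 - 1*66005 = -214 - 66005 = -66219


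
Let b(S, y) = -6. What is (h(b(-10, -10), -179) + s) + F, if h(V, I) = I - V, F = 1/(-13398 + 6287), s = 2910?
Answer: 19462806/7111 ≈ 2737.0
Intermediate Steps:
F = -1/7111 (F = 1/(-7111) = -1/7111 ≈ -0.00014063)
(h(b(-10, -10), -179) + s) + F = ((-179 - 1*(-6)) + 2910) - 1/7111 = ((-179 + 6) + 2910) - 1/7111 = (-173 + 2910) - 1/7111 = 2737 - 1/7111 = 19462806/7111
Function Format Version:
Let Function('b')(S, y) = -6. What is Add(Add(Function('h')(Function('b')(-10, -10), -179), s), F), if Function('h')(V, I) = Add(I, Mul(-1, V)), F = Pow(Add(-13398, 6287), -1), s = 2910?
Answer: Rational(19462806, 7111) ≈ 2737.0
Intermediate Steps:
F = Rational(-1, 7111) (F = Pow(-7111, -1) = Rational(-1, 7111) ≈ -0.00014063)
Add(Add(Function('h')(Function('b')(-10, -10), -179), s), F) = Add(Add(Add(-179, Mul(-1, -6)), 2910), Rational(-1, 7111)) = Add(Add(Add(-179, 6), 2910), Rational(-1, 7111)) = Add(Add(-173, 2910), Rational(-1, 7111)) = Add(2737, Rational(-1, 7111)) = Rational(19462806, 7111)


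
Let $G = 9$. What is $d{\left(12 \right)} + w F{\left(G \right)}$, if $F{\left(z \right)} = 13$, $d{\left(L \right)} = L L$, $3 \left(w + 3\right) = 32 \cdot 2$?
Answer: $\frac{1147}{3} \approx 382.33$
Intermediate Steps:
$w = \frac{55}{3}$ ($w = -3 + \frac{32 \cdot 2}{3} = -3 + \frac{1}{3} \cdot 64 = -3 + \frac{64}{3} = \frac{55}{3} \approx 18.333$)
$d{\left(L \right)} = L^{2}$
$d{\left(12 \right)} + w F{\left(G \right)} = 12^{2} + \frac{55}{3} \cdot 13 = 144 + \frac{715}{3} = \frac{1147}{3}$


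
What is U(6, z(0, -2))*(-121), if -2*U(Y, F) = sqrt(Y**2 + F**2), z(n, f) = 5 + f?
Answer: 363*sqrt(5)/2 ≈ 405.85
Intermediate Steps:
U(Y, F) = -sqrt(F**2 + Y**2)/2 (U(Y, F) = -sqrt(Y**2 + F**2)/2 = -sqrt(F**2 + Y**2)/2)
U(6, z(0, -2))*(-121) = -sqrt((5 - 2)**2 + 6**2)/2*(-121) = -sqrt(3**2 + 36)/2*(-121) = -sqrt(9 + 36)/2*(-121) = -3*sqrt(5)/2*(-121) = 363*sqrt(5)/2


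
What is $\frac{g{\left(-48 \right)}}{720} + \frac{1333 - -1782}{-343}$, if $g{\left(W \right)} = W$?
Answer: $- \frac{6724}{735} \approx -9.1483$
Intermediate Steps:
$\frac{g{\left(-48 \right)}}{720} + \frac{1333 - -1782}{-343} = - \frac{48}{720} + \frac{1333 - -1782}{-343} = \left(-48\right) \frac{1}{720} + \left(1333 + 1782\right) \left(- \frac{1}{343}\right) = - \frac{1}{15} + 3115 \left(- \frac{1}{343}\right) = - \frac{1}{15} - \frac{445}{49} = - \frac{6724}{735}$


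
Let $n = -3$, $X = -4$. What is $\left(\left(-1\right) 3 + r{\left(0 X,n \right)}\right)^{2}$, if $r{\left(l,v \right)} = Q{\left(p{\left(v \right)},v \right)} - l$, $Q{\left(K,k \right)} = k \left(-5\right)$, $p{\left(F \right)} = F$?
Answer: $144$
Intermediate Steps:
$Q{\left(K,k \right)} = - 5 k$
$r{\left(l,v \right)} = - l - 5 v$ ($r{\left(l,v \right)} = - 5 v - l = - l - 5 v$)
$\left(\left(-1\right) 3 + r{\left(0 X,n \right)}\right)^{2} = \left(\left(-1\right) 3 - \left(-15 + 0 \left(-4\right)\right)\right)^{2} = \left(-3 + \left(\left(-1\right) 0 + 15\right)\right)^{2} = \left(-3 + \left(0 + 15\right)\right)^{2} = \left(-3 + 15\right)^{2} = 12^{2} = 144$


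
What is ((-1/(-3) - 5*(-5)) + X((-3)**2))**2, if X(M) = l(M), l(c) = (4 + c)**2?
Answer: 339889/9 ≈ 37765.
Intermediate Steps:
X(M) = (4 + M)**2
((-1/(-3) - 5*(-5)) + X((-3)**2))**2 = ((-1/(-3) - 5*(-5)) + (4 + (-3)**2)**2)**2 = ((-1*(-1/3) + 25) + (4 + 9)**2)**2 = ((1/3 + 25) + 13**2)**2 = (76/3 + 169)**2 = (583/3)**2 = 339889/9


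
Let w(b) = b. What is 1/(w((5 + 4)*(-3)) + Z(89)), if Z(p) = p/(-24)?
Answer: -24/737 ≈ -0.032564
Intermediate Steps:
Z(p) = -p/24 (Z(p) = p*(-1/24) = -p/24)
1/(w((5 + 4)*(-3)) + Z(89)) = 1/((5 + 4)*(-3) - 1/24*89) = 1/(9*(-3) - 89/24) = 1/(-27 - 89/24) = 1/(-737/24) = -24/737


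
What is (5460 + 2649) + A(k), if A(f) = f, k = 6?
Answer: 8115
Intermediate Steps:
(5460 + 2649) + A(k) = (5460 + 2649) + 6 = 8109 + 6 = 8115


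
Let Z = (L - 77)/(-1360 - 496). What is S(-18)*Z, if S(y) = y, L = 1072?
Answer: 8955/928 ≈ 9.6498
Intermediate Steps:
Z = -995/1856 (Z = (1072 - 77)/(-1360 - 496) = 995/(-1856) = 995*(-1/1856) = -995/1856 ≈ -0.53610)
S(-18)*Z = -18*(-995/1856) = 8955/928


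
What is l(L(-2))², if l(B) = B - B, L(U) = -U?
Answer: 0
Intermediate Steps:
l(B) = 0
l(L(-2))² = 0² = 0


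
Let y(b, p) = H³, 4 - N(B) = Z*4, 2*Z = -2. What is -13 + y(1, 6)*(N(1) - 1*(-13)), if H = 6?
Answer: 4523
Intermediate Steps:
Z = -1 (Z = (½)*(-2) = -1)
N(B) = 8 (N(B) = 4 - (-1)*4 = 4 - 1*(-4) = 4 + 4 = 8)
y(b, p) = 216 (y(b, p) = 6³ = 216)
-13 + y(1, 6)*(N(1) - 1*(-13)) = -13 + 216*(8 - 1*(-13)) = -13 + 216*(8 + 13) = -13 + 216*21 = -13 + 4536 = 4523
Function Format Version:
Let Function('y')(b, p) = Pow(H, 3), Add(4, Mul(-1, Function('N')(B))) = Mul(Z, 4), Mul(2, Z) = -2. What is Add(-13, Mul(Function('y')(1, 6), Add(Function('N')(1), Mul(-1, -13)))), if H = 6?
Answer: 4523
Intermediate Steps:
Z = -1 (Z = Mul(Rational(1, 2), -2) = -1)
Function('N')(B) = 8 (Function('N')(B) = Add(4, Mul(-1, Mul(-1, 4))) = Add(4, Mul(-1, -4)) = Add(4, 4) = 8)
Function('y')(b, p) = 216 (Function('y')(b, p) = Pow(6, 3) = 216)
Add(-13, Mul(Function('y')(1, 6), Add(Function('N')(1), Mul(-1, -13)))) = Add(-13, Mul(216, Add(8, Mul(-1, -13)))) = Add(-13, Mul(216, Add(8, 13))) = Add(-13, Mul(216, 21)) = Add(-13, 4536) = 4523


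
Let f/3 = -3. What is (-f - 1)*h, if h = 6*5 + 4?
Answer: 272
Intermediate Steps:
f = -9 (f = 3*(-3) = -9)
h = 34 (h = 30 + 4 = 34)
(-f - 1)*h = (-1*(-9) - 1)*34 = (9 - 1)*34 = 8*34 = 272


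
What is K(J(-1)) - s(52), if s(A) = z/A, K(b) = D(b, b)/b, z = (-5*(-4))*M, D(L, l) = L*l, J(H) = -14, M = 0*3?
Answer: -14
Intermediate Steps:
M = 0
z = 0 (z = -5*(-4)*0 = 20*0 = 0)
K(b) = b (K(b) = (b*b)/b = b²/b = b)
s(A) = 0 (s(A) = 0/A = 0)
K(J(-1)) - s(52) = -14 - 1*0 = -14 + 0 = -14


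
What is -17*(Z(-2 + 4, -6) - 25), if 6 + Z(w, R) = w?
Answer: 493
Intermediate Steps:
Z(w, R) = -6 + w
-17*(Z(-2 + 4, -6) - 25) = -17*((-6 + (-2 + 4)) - 25) = -17*((-6 + 2) - 25) = -17*(-4 - 25) = -17*(-29) = 493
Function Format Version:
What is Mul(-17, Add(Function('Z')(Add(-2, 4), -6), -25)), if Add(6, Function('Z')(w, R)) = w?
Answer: 493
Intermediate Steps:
Function('Z')(w, R) = Add(-6, w)
Mul(-17, Add(Function('Z')(Add(-2, 4), -6), -25)) = Mul(-17, Add(Add(-6, Add(-2, 4)), -25)) = Mul(-17, Add(Add(-6, 2), -25)) = Mul(-17, Add(-4, -25)) = Mul(-17, -29) = 493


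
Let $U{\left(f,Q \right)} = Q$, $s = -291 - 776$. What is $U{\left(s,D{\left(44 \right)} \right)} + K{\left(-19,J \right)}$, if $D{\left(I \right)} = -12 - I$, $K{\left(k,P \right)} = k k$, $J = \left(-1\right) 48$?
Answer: $305$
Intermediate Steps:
$J = -48$
$K{\left(k,P \right)} = k^{2}$
$s = -1067$ ($s = -291 - 776 = -1067$)
$U{\left(s,D{\left(44 \right)} \right)} + K{\left(-19,J \right)} = \left(-12 - 44\right) + \left(-19\right)^{2} = \left(-12 - 44\right) + 361 = -56 + 361 = 305$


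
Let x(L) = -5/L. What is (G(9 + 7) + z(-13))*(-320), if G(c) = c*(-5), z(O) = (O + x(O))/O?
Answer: 4273920/169 ≈ 25289.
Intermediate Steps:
z(O) = (O - 5/O)/O
G(c) = -5*c
(G(9 + 7) + z(-13))*(-320) = (-5*(9 + 7) + (1 - 5/(-13)²))*(-320) = (-5*16 + (1 - 5*1/169))*(-320) = (-80 + (1 - 5/169))*(-320) = (-80 + 164/169)*(-320) = -13356/169*(-320) = 4273920/169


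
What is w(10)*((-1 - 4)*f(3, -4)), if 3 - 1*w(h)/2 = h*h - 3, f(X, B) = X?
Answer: 2820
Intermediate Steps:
w(h) = 12 - 2*h² (w(h) = 6 - 2*(h*h - 3) = 6 - 2*(h² - 3) = 6 - 2*(-3 + h²) = 6 + (6 - 2*h²) = 12 - 2*h²)
w(10)*((-1 - 4)*f(3, -4)) = (12 - 2*10²)*((-1 - 4)*3) = (12 - 2*100)*(-5*3) = (12 - 200)*(-15) = -188*(-15) = 2820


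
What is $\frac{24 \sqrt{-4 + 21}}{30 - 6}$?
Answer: $\sqrt{17} \approx 4.1231$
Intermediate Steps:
$\frac{24 \sqrt{-4 + 21}}{30 - 6} = \frac{24 \sqrt{17}}{24} = 24 \sqrt{17} \cdot \frac{1}{24} = \sqrt{17}$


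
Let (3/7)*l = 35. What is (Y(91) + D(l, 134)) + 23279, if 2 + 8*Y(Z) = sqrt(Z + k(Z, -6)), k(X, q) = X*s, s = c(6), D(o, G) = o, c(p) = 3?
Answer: 280325/12 + sqrt(91)/4 ≈ 23363.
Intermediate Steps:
l = 245/3 (l = (7/3)*35 = 245/3 ≈ 81.667)
s = 3
k(X, q) = 3*X (k(X, q) = X*3 = 3*X)
Y(Z) = -1/4 + sqrt(Z)/4 (Y(Z) = -1/4 + sqrt(Z + 3*Z)/8 = -1/4 + sqrt(4*Z)/8 = -1/4 + (2*sqrt(Z))/8 = -1/4 + sqrt(Z)/4)
(Y(91) + D(l, 134)) + 23279 = ((-1/4 + sqrt(91)/4) + 245/3) + 23279 = (977/12 + sqrt(91)/4) + 23279 = 280325/12 + sqrt(91)/4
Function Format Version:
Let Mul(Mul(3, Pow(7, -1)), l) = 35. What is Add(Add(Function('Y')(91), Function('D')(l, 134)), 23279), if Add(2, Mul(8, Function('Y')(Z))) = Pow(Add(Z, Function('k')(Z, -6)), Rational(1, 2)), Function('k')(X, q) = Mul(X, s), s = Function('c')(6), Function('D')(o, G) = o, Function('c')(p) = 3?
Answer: Add(Rational(280325, 12), Mul(Rational(1, 4), Pow(91, Rational(1, 2)))) ≈ 23363.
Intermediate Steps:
l = Rational(245, 3) (l = Mul(Rational(7, 3), 35) = Rational(245, 3) ≈ 81.667)
s = 3
Function('k')(X, q) = Mul(3, X) (Function('k')(X, q) = Mul(X, 3) = Mul(3, X))
Function('Y')(Z) = Add(Rational(-1, 4), Mul(Rational(1, 4), Pow(Z, Rational(1, 2)))) (Function('Y')(Z) = Add(Rational(-1, 4), Mul(Rational(1, 8), Pow(Add(Z, Mul(3, Z)), Rational(1, 2)))) = Add(Rational(-1, 4), Mul(Rational(1, 8), Pow(Mul(4, Z), Rational(1, 2)))) = Add(Rational(-1, 4), Mul(Rational(1, 8), Mul(2, Pow(Z, Rational(1, 2))))) = Add(Rational(-1, 4), Mul(Rational(1, 4), Pow(Z, Rational(1, 2)))))
Add(Add(Function('Y')(91), Function('D')(l, 134)), 23279) = Add(Add(Add(Rational(-1, 4), Mul(Rational(1, 4), Pow(91, Rational(1, 2)))), Rational(245, 3)), 23279) = Add(Add(Rational(977, 12), Mul(Rational(1, 4), Pow(91, Rational(1, 2)))), 23279) = Add(Rational(280325, 12), Mul(Rational(1, 4), Pow(91, Rational(1, 2))))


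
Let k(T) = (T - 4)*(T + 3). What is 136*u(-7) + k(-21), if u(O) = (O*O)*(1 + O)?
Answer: -39534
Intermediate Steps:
k(T) = (-4 + T)*(3 + T)
u(O) = O²*(1 + O)
136*u(-7) + k(-21) = 136*((-7)²*(1 - 7)) + (-12 + (-21)² - 1*(-21)) = 136*(49*(-6)) + (-12 + 441 + 21) = 136*(-294) + 450 = -39984 + 450 = -39534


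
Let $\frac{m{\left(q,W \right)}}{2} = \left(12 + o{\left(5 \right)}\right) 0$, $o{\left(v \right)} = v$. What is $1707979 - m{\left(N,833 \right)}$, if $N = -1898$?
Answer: $1707979$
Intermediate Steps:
$m{\left(q,W \right)} = 0$ ($m{\left(q,W \right)} = 2 \left(12 + 5\right) 0 = 2 \cdot 17 \cdot 0 = 2 \cdot 0 = 0$)
$1707979 - m{\left(N,833 \right)} = 1707979 - 0 = 1707979 + 0 = 1707979$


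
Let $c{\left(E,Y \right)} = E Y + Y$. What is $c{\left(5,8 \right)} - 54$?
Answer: $-6$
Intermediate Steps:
$c{\left(E,Y \right)} = Y + E Y$
$c{\left(5,8 \right)} - 54 = 8 \left(1 + 5\right) - 54 = 8 \cdot 6 - 54 = 48 - 54 = -6$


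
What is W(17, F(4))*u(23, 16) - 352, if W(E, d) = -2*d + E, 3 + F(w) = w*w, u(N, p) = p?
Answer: -496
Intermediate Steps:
F(w) = -3 + w² (F(w) = -3 + w*w = -3 + w²)
W(E, d) = E - 2*d
W(17, F(4))*u(23, 16) - 352 = (17 - 2*(-3 + 4²))*16 - 352 = (17 - 2*(-3 + 16))*16 - 352 = (17 - 2*13)*16 - 352 = (17 - 26)*16 - 352 = -9*16 - 352 = -144 - 352 = -496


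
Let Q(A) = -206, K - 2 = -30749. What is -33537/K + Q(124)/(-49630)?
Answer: 278462532/254328935 ≈ 1.0949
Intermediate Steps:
K = -30747 (K = 2 - 30749 = -30747)
-33537/K + Q(124)/(-49630) = -33537/(-30747) - 206/(-49630) = -33537*(-1/30747) - 206*(-1/49630) = 11179/10249 + 103/24815 = 278462532/254328935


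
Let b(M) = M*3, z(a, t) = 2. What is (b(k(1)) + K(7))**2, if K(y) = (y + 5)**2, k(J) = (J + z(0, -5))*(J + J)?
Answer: 26244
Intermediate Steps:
k(J) = 2*J*(2 + J) (k(J) = (J + 2)*(J + J) = (2 + J)*(2*J) = 2*J*(2 + J))
K(y) = (5 + y)**2
b(M) = 3*M
(b(k(1)) + K(7))**2 = (3*(2*1*(2 + 1)) + (5 + 7)**2)**2 = (3*(2*1*3) + 12**2)**2 = (3*6 + 144)**2 = (18 + 144)**2 = 162**2 = 26244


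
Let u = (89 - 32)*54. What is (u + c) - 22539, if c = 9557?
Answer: -9904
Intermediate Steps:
u = 3078 (u = 57*54 = 3078)
(u + c) - 22539 = (3078 + 9557) - 22539 = 12635 - 22539 = -9904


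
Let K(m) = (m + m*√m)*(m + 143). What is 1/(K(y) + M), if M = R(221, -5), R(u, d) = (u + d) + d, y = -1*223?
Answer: 18051/71299067401 - 17840*I*√223/71299067401 ≈ 2.5317e-7 - 3.7365e-6*I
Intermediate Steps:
y = -223
R(u, d) = u + 2*d (R(u, d) = (d + u) + d = u + 2*d)
K(m) = (143 + m)*(m + m^(3/2)) (K(m) = (m + m^(3/2))*(143 + m) = (143 + m)*(m + m^(3/2)))
M = 211 (M = 221 + 2*(-5) = 221 - 10 = 211)
1/(K(y) + M) = 1/(((-223)² + (-223)^(5/2) + 143*(-223) + 143*(-223)^(3/2)) + 211) = 1/((49729 + 49729*I*√223 - 31889 + 143*(-223*I*√223)) + 211) = 1/((49729 + 49729*I*√223 - 31889 - 31889*I*√223) + 211) = 1/((17840 + 17840*I*√223) + 211) = 1/(18051 + 17840*I*√223)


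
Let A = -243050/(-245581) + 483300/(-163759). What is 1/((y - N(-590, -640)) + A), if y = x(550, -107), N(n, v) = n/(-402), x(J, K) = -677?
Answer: -8083435894779/5500206272106538 ≈ -0.0014697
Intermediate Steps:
N(n, v) = -n/402 (N(n, v) = n*(-1/402) = -n/402)
y = -677
A = -78887672350/40216098979 (A = -243050*(-1/245581) + 483300*(-1/163759) = 243050/245581 - 483300/163759 = -78887672350/40216098979 ≈ -1.9616)
1/((y - N(-590, -640)) + A) = 1/((-677 - (-1)*(-590)/402) - 78887672350/40216098979) = 1/((-677 - 1*295/201) - 78887672350/40216098979) = 1/((-677 - 295/201) - 78887672350/40216098979) = 1/(-136372/201 - 78887672350/40216098979) = 1/(-5500206272106538/8083435894779) = -8083435894779/5500206272106538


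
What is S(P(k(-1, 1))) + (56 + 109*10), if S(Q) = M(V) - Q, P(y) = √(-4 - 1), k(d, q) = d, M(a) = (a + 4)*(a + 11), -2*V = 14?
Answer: 1134 - I*√5 ≈ 1134.0 - 2.2361*I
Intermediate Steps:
V = -7 (V = -½*14 = -7)
M(a) = (4 + a)*(11 + a)
P(y) = I*√5 (P(y) = √(-5) = I*√5)
S(Q) = -12 - Q (S(Q) = (44 + (-7)² + 15*(-7)) - Q = (44 + 49 - 105) - Q = -12 - Q)
S(P(k(-1, 1))) + (56 + 109*10) = (-12 - I*√5) + (56 + 109*10) = (-12 - I*√5) + (56 + 1090) = (-12 - I*√5) + 1146 = 1134 - I*√5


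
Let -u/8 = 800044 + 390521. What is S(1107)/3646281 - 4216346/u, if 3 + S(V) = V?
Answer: 2564082896551/5788179385020 ≈ 0.44299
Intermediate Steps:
S(V) = -3 + V
u = -9524520 (u = -8*(800044 + 390521) = -8*1190565 = -9524520)
S(1107)/3646281 - 4216346/u = (-3 + 1107)/3646281 - 4216346/(-9524520) = 1104*(1/3646281) - 4216346*(-1/9524520) = 368/1215427 + 2108173/4762260 = 2564082896551/5788179385020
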